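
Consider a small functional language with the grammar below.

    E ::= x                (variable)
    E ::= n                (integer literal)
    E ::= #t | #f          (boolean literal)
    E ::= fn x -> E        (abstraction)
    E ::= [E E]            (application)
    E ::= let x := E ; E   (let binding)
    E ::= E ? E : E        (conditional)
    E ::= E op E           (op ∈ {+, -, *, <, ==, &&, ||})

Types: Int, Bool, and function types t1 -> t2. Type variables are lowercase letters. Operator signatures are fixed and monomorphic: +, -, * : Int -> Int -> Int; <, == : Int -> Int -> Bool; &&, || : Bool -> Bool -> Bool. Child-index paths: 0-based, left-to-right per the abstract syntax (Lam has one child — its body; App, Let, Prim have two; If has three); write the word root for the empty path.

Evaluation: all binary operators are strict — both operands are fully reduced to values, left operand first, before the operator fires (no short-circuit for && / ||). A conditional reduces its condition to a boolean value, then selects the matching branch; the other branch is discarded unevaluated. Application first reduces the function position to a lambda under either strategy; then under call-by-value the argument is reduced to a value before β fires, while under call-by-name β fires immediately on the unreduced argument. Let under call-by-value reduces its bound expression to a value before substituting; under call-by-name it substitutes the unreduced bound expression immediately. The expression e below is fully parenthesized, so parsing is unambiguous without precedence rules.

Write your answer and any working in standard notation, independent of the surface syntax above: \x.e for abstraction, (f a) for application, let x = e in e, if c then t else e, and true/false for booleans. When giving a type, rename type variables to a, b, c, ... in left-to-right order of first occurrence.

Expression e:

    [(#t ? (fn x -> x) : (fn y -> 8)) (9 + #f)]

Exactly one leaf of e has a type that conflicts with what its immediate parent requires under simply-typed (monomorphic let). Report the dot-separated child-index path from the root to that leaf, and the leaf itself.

Answer: 1.1 : false

Trace:
  unify Bool ~ Bool
x : a
\x._ : a -> a
\y._ : b -> Int
  unify a -> a ~ b -> Int
  unify a ~ b
  unify b ~ Int
  unify Int ~ Int
  unify Bool ~ Int
  FAIL: mismatch Bool ~ Int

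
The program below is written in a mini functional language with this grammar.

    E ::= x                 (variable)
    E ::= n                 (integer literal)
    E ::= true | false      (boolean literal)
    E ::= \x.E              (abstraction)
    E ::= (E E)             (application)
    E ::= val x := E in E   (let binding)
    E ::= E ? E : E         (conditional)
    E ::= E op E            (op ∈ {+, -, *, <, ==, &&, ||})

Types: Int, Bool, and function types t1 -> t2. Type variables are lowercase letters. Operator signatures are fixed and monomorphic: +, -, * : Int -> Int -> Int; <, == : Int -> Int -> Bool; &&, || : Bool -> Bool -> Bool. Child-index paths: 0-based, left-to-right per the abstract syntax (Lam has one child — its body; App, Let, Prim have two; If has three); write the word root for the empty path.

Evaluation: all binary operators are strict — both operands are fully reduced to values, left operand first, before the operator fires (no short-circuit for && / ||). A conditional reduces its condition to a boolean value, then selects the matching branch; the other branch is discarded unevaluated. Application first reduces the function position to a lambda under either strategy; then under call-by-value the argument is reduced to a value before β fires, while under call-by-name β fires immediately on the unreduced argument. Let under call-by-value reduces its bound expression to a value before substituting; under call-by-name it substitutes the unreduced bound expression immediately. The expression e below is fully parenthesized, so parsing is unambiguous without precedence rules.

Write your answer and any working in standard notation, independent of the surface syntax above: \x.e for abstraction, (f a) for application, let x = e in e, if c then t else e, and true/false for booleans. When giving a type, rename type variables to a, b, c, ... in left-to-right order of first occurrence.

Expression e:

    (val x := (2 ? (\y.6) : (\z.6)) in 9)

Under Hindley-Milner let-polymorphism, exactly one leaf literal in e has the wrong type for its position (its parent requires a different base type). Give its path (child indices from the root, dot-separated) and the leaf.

Derivation:
  unify Int ~ Bool
  FAIL: mismatch Int ~ Bool

Answer: 0.0 : 2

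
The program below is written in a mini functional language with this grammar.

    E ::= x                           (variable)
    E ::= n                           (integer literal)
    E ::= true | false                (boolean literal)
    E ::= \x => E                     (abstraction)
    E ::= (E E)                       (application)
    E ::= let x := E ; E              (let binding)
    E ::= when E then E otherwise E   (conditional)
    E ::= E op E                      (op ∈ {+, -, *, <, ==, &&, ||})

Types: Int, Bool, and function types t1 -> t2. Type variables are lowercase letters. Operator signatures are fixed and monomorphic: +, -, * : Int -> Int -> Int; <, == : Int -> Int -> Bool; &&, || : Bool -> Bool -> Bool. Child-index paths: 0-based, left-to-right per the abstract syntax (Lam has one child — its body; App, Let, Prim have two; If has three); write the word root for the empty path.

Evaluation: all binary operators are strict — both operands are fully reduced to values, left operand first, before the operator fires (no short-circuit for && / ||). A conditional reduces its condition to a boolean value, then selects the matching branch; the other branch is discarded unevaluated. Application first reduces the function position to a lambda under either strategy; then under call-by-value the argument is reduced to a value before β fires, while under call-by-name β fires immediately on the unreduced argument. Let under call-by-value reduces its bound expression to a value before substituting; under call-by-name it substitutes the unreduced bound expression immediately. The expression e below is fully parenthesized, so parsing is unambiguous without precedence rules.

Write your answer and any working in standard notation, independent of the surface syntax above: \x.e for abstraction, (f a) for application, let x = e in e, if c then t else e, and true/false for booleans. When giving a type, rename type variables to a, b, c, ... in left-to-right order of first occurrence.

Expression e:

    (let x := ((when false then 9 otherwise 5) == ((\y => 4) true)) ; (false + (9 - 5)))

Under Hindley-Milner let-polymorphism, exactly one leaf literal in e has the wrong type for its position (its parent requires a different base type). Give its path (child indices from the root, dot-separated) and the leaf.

Answer: 1.0 : false

Trace:
  unify Bool ~ Bool
  unify Int ~ Int
  unify Int ~ Int
\y._ : a -> Int
  unify a -> Int ~ Bool -> b
  unify a ~ Bool
  unify Int ~ b
_ _ : Int
  unify Int ~ Int
let x : Bool
  unify Bool ~ Int
  FAIL: mismatch Bool ~ Int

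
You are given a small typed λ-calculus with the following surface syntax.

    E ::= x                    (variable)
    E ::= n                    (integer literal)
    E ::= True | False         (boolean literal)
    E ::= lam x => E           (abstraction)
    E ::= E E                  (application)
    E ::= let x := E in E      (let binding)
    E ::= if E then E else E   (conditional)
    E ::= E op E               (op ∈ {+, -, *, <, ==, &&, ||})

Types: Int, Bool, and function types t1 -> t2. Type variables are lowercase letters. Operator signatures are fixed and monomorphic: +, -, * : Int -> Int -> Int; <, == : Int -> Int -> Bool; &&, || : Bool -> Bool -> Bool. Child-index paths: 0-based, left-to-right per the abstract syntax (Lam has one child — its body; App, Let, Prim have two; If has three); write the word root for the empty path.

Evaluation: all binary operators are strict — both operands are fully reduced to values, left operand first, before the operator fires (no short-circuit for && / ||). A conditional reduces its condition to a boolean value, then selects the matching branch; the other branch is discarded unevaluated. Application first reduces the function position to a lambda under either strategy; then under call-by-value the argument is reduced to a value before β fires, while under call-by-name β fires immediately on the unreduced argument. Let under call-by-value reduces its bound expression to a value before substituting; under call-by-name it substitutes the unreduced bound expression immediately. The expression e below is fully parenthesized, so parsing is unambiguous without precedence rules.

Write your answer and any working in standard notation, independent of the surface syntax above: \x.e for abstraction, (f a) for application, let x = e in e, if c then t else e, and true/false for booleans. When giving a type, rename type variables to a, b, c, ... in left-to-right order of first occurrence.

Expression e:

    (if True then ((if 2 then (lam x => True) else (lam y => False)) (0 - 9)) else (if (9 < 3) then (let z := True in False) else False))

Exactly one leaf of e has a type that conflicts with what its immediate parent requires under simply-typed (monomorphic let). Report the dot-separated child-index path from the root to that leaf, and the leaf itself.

Answer: 1.0.0 : 2

Derivation:
  unify Bool ~ Bool
  unify Int ~ Bool
  FAIL: mismatch Int ~ Bool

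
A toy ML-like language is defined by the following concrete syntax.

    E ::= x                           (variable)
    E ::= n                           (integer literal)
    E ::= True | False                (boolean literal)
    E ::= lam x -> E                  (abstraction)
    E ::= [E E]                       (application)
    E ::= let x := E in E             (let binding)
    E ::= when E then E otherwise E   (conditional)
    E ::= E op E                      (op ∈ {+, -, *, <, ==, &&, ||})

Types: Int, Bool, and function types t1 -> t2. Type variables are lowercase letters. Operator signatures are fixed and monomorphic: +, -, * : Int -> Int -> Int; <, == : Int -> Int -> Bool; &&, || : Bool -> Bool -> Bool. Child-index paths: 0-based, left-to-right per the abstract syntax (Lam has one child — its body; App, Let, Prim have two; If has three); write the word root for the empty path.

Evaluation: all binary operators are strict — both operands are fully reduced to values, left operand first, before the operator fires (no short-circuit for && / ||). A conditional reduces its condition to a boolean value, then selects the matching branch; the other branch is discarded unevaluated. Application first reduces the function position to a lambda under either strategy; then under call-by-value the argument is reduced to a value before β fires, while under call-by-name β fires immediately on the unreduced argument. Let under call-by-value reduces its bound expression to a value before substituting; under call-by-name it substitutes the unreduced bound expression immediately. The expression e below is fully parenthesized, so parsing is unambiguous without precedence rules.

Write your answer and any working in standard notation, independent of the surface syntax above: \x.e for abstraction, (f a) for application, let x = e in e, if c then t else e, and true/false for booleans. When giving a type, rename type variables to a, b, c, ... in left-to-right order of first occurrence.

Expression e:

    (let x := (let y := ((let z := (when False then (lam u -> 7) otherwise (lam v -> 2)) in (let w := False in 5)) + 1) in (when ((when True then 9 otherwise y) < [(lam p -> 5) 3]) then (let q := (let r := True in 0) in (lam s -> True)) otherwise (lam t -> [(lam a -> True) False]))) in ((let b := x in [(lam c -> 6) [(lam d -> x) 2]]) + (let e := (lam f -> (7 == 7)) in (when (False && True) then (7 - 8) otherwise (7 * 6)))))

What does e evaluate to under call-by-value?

Trace:
step 0: (let x = (let y = ((let z = (if false then (\u.7) else (\v.2)) in (let w = false in 5)) + 1) in (if ((if true then 9 else y) < ((\p.5) 3)) then (let q = (let r = true in 0) in (\s.true)) else (\t.((\a.true) false)))) in ((let b = x in ((\c.6) ((\d.x) 2))) + (let e = (\f.(7 == 7)) in (if (false && true) then (7 - 8) else (7 * 6)))))
step 1: [if@0.0.0.0] (let x = (let y = ((let z = (\v.2) in (let w = false in 5)) + 1) in (if ((if true then 9 else y) < ((\p.5) 3)) then (let q = (let r = true in 0) in (\s.true)) else (\t.((\a.true) false)))) in ((let b = x in ((\c.6) ((\d.x) 2))) + (let e = (\f.(7 == 7)) in (if (false && true) then (7 - 8) else (7 * 6)))))
step 2: [let@0.0.0] (let x = (let y = ((let w = false in 5) + 1) in (if ((if true then 9 else y) < ((\p.5) 3)) then (let q = (let r = true in 0) in (\s.true)) else (\t.((\a.true) false)))) in ((let b = x in ((\c.6) ((\d.x) 2))) + (let e = (\f.(7 == 7)) in (if (false && true) then (7 - 8) else (7 * 6)))))
step 3: [let@0.0.0] (let x = (let y = (5 + 1) in (if ((if true then 9 else y) < ((\p.5) 3)) then (let q = (let r = true in 0) in (\s.true)) else (\t.((\a.true) false)))) in ((let b = x in ((\c.6) ((\d.x) 2))) + (let e = (\f.(7 == 7)) in (if (false && true) then (7 - 8) else (7 * 6)))))
step 4: [delta@0.0] (let x = (let y = 6 in (if ((if true then 9 else y) < ((\p.5) 3)) then (let q = (let r = true in 0) in (\s.true)) else (\t.((\a.true) false)))) in ((let b = x in ((\c.6) ((\d.x) 2))) + (let e = (\f.(7 == 7)) in (if (false && true) then (7 - 8) else (7 * 6)))))
step 5: [let@0] (let x = (if ((if true then 9 else 6) < ((\p.5) 3)) then (let q = (let r = true in 0) in (\s.true)) else (\t.((\a.true) false))) in ((let b = x in ((\c.6) ((\d.x) 2))) + (let e = (\f.(7 == 7)) in (if (false && true) then (7 - 8) else (7 * 6)))))
step 6: [if@0.0.0] (let x = (if (9 < ((\p.5) 3)) then (let q = (let r = true in 0) in (\s.true)) else (\t.((\a.true) false))) in ((let b = x in ((\c.6) ((\d.x) 2))) + (let e = (\f.(7 == 7)) in (if (false && true) then (7 - 8) else (7 * 6)))))
step 7: [beta@0.0.1] (let x = (if (9 < 5) then (let q = (let r = true in 0) in (\s.true)) else (\t.((\a.true) false))) in ((let b = x in ((\c.6) ((\d.x) 2))) + (let e = (\f.(7 == 7)) in (if (false && true) then (7 - 8) else (7 * 6)))))
step 8: [delta@0.0] (let x = (if false then (let q = (let r = true in 0) in (\s.true)) else (\t.((\a.true) false))) in ((let b = x in ((\c.6) ((\d.x) 2))) + (let e = (\f.(7 == 7)) in (if (false && true) then (7 - 8) else (7 * 6)))))
step 9: [if@0] (let x = (\t.((\a.true) false)) in ((let b = x in ((\c.6) ((\d.x) 2))) + (let e = (\f.(7 == 7)) in (if (false && true) then (7 - 8) else (7 * 6)))))
step 10: [let@root] ((let b = (\t.((\a.true) false)) in ((\c.6) ((\d.(\t.((\a.true) false))) 2))) + (let e = (\f.(7 == 7)) in (if (false && true) then (7 - 8) else (7 * 6))))
step 11: [let@0] (((\c.6) ((\d.(\t.((\a.true) false))) 2)) + (let e = (\f.(7 == 7)) in (if (false && true) then (7 - 8) else (7 * 6))))
step 12: [beta@0.1] (((\c.6) (\t.((\a.true) false))) + (let e = (\f.(7 == 7)) in (if (false && true) then (7 - 8) else (7 * 6))))
step 13: [beta@0] (6 + (let e = (\f.(7 == 7)) in (if (false && true) then (7 - 8) else (7 * 6))))
step 14: [let@1] (6 + (if (false && true) then (7 - 8) else (7 * 6)))
step 15: [delta@1.0] (6 + (if false then (7 - 8) else (7 * 6)))
step 16: [if@1] (6 + (7 * 6))
step 17: [delta@1] (6 + 42)
step 18: [delta@root] 48

Answer: 48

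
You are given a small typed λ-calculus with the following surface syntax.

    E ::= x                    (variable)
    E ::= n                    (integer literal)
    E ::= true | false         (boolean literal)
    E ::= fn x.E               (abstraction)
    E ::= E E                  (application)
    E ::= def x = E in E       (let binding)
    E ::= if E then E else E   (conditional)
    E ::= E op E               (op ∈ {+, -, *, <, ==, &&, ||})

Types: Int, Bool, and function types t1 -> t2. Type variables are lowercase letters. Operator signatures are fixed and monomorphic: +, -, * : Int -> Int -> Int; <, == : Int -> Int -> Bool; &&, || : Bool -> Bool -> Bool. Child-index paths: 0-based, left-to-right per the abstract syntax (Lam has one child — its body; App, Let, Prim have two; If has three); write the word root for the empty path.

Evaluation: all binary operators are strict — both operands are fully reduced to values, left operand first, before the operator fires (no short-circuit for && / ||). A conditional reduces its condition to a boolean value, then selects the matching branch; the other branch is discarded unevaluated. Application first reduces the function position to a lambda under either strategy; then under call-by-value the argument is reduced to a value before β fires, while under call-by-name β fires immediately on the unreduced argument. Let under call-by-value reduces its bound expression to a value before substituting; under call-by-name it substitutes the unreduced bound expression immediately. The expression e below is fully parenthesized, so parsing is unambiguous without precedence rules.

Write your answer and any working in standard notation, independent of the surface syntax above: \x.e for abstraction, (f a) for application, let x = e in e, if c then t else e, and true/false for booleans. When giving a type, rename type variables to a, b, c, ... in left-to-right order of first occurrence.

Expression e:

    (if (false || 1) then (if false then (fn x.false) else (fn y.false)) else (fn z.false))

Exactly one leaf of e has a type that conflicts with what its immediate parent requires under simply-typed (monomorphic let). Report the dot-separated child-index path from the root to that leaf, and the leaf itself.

Answer: 0.1 : 1

Trace:
  unify Bool ~ Bool
  unify Int ~ Bool
  FAIL: mismatch Int ~ Bool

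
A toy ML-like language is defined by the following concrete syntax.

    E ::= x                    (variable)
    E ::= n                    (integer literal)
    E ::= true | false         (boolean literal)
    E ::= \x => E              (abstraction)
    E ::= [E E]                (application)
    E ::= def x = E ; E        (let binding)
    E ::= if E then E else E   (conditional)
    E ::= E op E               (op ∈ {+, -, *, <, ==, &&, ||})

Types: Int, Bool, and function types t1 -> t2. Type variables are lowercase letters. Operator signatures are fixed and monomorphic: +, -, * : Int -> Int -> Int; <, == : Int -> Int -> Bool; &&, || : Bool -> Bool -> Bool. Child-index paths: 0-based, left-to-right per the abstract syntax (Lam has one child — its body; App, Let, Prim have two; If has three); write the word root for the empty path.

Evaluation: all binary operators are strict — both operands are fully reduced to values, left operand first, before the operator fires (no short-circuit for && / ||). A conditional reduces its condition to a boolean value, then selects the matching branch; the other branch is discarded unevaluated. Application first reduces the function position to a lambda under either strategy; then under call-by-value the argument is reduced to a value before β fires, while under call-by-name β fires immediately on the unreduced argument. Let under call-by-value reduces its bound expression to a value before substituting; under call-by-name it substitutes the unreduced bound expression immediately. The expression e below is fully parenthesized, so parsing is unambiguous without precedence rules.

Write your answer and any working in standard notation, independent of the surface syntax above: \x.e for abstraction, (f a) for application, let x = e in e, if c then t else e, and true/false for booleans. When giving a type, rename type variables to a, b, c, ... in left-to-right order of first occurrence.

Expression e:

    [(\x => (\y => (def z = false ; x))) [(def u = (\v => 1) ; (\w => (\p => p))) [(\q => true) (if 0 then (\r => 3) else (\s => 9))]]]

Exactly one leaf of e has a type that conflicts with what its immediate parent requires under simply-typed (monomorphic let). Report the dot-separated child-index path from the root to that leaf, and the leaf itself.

Trace:
let z : Bool
x : a
\y._ : b -> a
\x._ : a -> b -> a
\v._ : c -> Int
let u : c -> Int
p : e
\p._ : e -> e
\w._ : d -> e -> e
\q._ : f -> Bool
  unify Int ~ Bool
  FAIL: mismatch Int ~ Bool

Answer: 1.1.1.0 : 0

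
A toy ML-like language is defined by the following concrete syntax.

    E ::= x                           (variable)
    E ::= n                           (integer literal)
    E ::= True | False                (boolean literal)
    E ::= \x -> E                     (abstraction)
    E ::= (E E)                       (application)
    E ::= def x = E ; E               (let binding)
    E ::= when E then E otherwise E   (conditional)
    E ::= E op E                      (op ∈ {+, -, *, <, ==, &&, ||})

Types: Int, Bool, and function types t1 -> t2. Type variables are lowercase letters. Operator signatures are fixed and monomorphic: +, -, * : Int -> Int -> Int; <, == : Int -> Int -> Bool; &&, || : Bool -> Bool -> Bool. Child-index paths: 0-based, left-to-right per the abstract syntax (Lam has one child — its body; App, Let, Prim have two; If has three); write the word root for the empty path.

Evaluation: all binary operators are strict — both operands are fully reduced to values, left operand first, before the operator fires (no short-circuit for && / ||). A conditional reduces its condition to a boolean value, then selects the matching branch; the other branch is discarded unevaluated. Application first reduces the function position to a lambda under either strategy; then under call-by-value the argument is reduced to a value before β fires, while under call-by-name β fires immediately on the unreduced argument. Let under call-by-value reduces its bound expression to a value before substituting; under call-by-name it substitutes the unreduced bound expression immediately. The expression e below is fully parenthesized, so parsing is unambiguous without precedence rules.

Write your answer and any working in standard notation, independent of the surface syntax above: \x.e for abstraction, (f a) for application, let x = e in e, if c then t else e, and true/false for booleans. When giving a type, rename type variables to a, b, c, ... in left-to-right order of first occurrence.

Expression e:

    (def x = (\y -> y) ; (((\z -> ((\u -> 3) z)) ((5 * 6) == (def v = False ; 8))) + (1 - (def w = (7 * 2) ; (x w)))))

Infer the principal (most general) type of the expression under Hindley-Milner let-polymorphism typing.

Derivation:
y : a
\y._ : a -> a
let x : forall. a -> a
\u._ : c -> Int
z : b
  unify c -> Int ~ b -> d
  unify c ~ b
  unify Int ~ d
_ _ : Int
\z._ : b -> Int
  unify Int ~ Int
  unify Int ~ Int
  unify Int ~ Int
let v : Bool
  unify Int ~ Int
  unify b -> Int ~ Bool -> e
  unify b ~ Bool
  unify Int ~ e
_ _ : Int
  unify Int ~ Int
  unify Int ~ Int
  unify Int ~ Int
  unify Int ~ Int
let w : Int
x : f -> f
w : Int
  unify f -> f ~ Int -> g
  unify f ~ Int
  unify Int ~ g
_ _ : Int
  unify Int ~ Int
  unify Int ~ Int

Answer: Int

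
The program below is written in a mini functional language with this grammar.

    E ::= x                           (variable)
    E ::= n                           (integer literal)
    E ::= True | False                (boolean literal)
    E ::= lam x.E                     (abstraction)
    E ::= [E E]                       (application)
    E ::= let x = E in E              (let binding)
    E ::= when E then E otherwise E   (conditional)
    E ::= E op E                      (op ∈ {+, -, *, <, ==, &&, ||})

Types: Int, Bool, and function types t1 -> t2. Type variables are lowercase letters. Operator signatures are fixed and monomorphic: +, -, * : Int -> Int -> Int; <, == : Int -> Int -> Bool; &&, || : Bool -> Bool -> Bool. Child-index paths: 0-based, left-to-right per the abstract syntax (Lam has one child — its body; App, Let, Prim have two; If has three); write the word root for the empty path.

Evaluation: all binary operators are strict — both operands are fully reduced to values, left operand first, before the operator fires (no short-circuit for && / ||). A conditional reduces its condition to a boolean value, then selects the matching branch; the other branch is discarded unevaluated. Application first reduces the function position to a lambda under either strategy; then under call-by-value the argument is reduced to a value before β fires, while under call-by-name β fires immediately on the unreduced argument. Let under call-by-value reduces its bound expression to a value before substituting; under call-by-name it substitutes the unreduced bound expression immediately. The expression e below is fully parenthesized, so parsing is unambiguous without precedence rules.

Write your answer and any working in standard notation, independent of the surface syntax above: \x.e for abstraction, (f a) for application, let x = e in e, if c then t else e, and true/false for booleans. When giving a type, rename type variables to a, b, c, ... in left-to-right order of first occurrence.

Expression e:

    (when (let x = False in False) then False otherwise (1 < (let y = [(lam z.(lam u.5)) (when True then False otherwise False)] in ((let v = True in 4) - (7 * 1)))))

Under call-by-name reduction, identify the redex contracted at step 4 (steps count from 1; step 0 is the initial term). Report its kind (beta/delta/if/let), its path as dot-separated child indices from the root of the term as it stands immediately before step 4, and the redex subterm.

Derivation:
step 0: (if (let x = false in false) then false else (1 < (let y = ((\z.(\u.5)) (if true then false else false)) in ((let v = true in 4) - (7 * 1)))))
step 1: [let@0] (if false then false else (1 < (let y = ((\z.(\u.5)) (if true then false else false)) in ((let v = true in 4) - (7 * 1)))))
step 2: [if@root] (1 < (let y = ((\z.(\u.5)) (if true then false else false)) in ((let v = true in 4) - (7 * 1))))
step 3: [let@1] (1 < ((let v = true in 4) - (7 * 1)))
step 4: [let@1.0] (1 < (4 - (7 * 1)))

Answer: let at 1.0 : (let v = true in 4)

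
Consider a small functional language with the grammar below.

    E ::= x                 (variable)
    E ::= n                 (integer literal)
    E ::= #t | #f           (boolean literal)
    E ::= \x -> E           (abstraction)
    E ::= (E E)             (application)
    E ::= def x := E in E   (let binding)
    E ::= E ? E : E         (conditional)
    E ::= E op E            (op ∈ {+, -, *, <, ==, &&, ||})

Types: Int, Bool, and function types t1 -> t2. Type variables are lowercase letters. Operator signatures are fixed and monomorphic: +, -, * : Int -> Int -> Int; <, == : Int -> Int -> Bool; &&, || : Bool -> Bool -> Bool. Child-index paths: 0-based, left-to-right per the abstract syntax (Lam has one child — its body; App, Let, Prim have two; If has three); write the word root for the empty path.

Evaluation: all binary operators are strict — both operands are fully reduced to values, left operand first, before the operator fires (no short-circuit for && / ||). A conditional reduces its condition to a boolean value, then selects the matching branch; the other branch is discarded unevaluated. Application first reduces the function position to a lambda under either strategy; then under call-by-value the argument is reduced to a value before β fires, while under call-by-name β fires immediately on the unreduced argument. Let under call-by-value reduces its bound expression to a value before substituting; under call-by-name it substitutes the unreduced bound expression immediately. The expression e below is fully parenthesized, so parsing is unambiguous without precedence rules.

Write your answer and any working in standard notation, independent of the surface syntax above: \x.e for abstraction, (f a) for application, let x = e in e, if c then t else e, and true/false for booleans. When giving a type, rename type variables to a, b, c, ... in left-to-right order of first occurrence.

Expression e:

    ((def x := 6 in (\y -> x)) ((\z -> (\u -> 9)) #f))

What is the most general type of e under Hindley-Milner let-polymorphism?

Answer: Int

Working:
let x : Int
x : Int
\y._ : a -> Int
\u._ : c -> Int
\z._ : b -> c -> Int
  unify b -> c -> Int ~ Bool -> d
  unify b ~ Bool
  unify c -> Int ~ d
_ _ : c -> Int
  unify a -> Int ~ (c -> Int) -> e
  unify a ~ c -> Int
  unify Int ~ e
_ _ : Int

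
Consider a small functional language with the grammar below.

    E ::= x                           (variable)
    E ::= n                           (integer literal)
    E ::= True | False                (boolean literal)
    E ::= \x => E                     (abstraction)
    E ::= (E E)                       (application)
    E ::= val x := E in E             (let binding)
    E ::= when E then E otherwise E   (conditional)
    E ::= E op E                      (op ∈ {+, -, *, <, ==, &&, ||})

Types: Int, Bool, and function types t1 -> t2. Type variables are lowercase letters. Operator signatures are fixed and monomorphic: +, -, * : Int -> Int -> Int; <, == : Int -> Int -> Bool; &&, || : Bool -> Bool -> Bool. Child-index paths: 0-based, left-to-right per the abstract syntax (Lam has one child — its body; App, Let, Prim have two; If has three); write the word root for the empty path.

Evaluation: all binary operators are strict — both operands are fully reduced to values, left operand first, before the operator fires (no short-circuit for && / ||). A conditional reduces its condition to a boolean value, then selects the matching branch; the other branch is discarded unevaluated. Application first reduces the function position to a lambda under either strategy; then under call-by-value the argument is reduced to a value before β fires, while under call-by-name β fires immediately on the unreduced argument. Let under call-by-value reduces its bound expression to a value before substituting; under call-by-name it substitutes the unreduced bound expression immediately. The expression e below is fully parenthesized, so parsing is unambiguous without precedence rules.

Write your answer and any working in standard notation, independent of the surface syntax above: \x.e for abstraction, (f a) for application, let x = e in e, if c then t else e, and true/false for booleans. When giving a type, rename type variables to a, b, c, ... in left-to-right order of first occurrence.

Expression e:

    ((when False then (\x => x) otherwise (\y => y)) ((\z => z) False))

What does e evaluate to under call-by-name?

Derivation:
step 0: ((if false then (\x.x) else (\y.y)) ((\z.z) false))
step 1: [if@0] ((\y.y) ((\z.z) false))
step 2: [beta@root] ((\z.z) false)
step 3: [beta@root] false

Answer: false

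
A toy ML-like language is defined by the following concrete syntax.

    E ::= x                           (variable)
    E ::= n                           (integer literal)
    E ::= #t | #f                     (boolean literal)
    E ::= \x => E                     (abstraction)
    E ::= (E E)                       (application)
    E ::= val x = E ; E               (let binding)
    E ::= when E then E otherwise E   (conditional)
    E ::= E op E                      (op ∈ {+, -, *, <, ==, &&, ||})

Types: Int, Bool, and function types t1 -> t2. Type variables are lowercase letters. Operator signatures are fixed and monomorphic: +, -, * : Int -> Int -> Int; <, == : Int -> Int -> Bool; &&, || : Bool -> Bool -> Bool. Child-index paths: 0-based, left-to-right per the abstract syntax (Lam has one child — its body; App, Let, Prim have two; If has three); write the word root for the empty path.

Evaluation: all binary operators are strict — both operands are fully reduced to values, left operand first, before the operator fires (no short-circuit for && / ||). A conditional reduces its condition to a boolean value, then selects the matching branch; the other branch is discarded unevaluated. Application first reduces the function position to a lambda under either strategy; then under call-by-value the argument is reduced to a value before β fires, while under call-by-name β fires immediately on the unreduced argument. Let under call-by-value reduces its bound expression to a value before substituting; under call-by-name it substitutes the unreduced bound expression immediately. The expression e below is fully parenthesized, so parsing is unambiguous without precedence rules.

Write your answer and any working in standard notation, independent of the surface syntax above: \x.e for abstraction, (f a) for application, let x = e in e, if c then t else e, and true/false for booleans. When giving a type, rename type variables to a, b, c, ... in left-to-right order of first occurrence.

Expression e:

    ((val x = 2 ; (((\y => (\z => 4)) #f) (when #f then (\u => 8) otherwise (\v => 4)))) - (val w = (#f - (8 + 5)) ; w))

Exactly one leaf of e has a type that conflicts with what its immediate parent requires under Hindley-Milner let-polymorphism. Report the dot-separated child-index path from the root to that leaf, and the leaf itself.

Answer: 1.0.0 : false

Trace:
let x : Int
\z._ : b -> Int
\y._ : a -> b -> Int
  unify a -> b -> Int ~ Bool -> c
  unify a ~ Bool
  unify b -> Int ~ c
_ _ : b -> Int
  unify Bool ~ Bool
\u._ : d -> Int
\v._ : e -> Int
  unify d -> Int ~ e -> Int
  unify d ~ e
  unify Int ~ Int
  unify b -> Int ~ (e -> Int) -> f
  unify b ~ e -> Int
  unify Int ~ f
_ _ : Int
  unify Int ~ Int
  unify Bool ~ Int
  FAIL: mismatch Bool ~ Int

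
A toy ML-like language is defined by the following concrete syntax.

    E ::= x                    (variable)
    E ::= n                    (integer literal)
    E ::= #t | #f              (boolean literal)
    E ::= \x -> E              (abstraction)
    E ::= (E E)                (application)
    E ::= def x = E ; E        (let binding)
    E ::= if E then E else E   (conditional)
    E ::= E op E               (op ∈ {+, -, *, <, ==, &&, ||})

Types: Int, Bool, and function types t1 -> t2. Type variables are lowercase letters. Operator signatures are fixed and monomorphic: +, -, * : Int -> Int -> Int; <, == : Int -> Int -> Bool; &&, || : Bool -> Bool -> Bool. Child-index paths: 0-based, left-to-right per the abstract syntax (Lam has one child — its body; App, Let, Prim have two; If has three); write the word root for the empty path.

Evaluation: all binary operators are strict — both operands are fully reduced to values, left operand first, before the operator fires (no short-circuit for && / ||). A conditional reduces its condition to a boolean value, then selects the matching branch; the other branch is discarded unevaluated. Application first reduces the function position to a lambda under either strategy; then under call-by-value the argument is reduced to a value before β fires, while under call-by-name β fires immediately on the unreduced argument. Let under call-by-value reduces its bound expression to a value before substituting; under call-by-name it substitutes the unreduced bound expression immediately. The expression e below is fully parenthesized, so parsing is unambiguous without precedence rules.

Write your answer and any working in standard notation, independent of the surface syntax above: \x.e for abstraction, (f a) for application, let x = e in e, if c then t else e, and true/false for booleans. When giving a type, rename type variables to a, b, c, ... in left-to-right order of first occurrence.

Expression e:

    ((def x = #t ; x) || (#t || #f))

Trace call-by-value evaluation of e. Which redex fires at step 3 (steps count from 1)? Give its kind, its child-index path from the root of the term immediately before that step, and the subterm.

Answer: delta at root : (true || true)

Derivation:
step 0: ((let x = true in x) || (true || false))
step 1: [let@0] (true || (true || false))
step 2: [delta@1] (true || true)
step 3: [delta@root] true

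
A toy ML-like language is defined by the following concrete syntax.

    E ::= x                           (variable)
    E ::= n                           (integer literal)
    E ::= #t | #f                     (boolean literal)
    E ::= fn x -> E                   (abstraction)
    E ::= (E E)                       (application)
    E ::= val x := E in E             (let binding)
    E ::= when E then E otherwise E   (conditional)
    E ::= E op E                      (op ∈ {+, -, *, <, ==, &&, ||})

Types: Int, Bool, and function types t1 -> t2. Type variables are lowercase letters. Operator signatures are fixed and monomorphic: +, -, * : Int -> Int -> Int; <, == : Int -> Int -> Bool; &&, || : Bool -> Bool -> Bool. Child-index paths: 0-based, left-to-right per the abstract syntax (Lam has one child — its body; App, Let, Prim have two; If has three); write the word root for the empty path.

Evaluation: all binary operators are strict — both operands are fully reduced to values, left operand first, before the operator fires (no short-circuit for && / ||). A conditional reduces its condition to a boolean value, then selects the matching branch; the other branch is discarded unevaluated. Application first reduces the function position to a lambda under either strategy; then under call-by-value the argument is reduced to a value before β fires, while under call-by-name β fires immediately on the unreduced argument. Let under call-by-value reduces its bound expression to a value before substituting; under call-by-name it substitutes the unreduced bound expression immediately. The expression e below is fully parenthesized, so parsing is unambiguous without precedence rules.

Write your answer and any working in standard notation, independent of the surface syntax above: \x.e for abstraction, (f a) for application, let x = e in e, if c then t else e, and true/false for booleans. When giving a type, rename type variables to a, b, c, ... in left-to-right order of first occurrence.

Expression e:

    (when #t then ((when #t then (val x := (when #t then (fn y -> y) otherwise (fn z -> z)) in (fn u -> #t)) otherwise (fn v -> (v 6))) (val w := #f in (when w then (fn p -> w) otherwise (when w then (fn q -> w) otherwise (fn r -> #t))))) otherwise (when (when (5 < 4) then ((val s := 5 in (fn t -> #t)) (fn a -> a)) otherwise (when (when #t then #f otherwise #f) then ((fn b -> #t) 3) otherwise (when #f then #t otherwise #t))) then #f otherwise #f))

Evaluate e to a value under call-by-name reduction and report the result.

Trace:
step 0: (if true then ((if true then (let x = (if true then (\y.y) else (\z.z)) in (\u.true)) else (\v.(v 6))) (let w = false in (if w then (\p.w) else (if w then (\q.w) else (\r.true))))) else (if (if (5 < 4) then ((let s = 5 in (\t.true)) (\a.a)) else (if (if true then false else false) then ((\b.true) 3) else (if false then true else true))) then false else false))
step 1: [if@root] ((if true then (let x = (if true then (\y.y) else (\z.z)) in (\u.true)) else (\v.(v 6))) (let w = false in (if w then (\p.w) else (if w then (\q.w) else (\r.true)))))
step 2: [if@0] ((let x = (if true then (\y.y) else (\z.z)) in (\u.true)) (let w = false in (if w then (\p.w) else (if w then (\q.w) else (\r.true)))))
step 3: [let@0] ((\u.true) (let w = false in (if w then (\p.w) else (if w then (\q.w) else (\r.true)))))
step 4: [beta@root] true

Answer: true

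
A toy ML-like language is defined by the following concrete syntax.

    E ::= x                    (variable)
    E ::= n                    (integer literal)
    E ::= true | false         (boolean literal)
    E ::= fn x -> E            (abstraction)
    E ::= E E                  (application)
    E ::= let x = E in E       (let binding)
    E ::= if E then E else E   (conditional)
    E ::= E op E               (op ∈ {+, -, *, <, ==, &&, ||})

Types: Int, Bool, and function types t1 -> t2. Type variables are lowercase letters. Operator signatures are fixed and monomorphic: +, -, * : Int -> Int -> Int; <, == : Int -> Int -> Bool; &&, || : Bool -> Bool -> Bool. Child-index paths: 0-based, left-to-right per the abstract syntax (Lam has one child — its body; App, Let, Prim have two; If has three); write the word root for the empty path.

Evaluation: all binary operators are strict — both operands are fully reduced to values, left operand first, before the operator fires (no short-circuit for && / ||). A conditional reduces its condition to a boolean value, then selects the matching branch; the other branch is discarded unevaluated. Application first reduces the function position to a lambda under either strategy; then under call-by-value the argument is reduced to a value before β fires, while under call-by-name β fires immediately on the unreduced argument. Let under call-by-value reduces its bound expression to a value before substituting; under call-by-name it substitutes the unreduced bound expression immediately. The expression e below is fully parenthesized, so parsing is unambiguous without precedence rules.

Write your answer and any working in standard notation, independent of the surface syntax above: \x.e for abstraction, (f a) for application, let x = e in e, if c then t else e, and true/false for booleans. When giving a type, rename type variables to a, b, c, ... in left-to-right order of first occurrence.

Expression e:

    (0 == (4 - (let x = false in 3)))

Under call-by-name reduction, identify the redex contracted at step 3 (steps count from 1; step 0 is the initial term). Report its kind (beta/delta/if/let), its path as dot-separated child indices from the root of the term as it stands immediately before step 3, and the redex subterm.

Working:
step 0: (0 == (4 - (let x = false in 3)))
step 1: [let@1.1] (0 == (4 - 3))
step 2: [delta@1] (0 == 1)
step 3: [delta@root] false

Answer: delta at root : (0 == 1)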